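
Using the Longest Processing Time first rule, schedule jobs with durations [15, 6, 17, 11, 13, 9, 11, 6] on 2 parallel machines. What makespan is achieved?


Sort jobs in decreasing order (LPT): [17, 15, 13, 11, 11, 9, 6, 6]
Assign each job to the least loaded machine:
  Machine 1: jobs [17, 11, 11, 6], load = 45
  Machine 2: jobs [15, 13, 9, 6], load = 43
Makespan = max load = 45

45


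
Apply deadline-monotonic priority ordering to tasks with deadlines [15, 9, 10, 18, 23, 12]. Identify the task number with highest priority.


Sort tasks by relative deadline (ascending):
  Task 2: deadline = 9
  Task 3: deadline = 10
  Task 6: deadline = 12
  Task 1: deadline = 15
  Task 4: deadline = 18
  Task 5: deadline = 23
Priority order (highest first): [2, 3, 6, 1, 4, 5]
Highest priority task = 2

2


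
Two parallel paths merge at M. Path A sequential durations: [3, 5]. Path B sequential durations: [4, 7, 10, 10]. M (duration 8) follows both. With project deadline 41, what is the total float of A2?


Forward pass: ES(A2) = sum of predecessors on chain A = 3
EF = ES + duration = 3 + 5 = 8
Backward pass: LF(M) = deadline = 41; LS(M) = 41 - 8 = 33
LF(A2) = LS(M) - sum(successors on chain A) = 33 - 0 = 33
LS = LF - duration = 33 - 5 = 28
Total float = LS - ES = 28 - 3 = 25

25


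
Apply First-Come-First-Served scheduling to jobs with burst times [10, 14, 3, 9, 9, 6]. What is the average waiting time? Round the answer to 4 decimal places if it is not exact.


FCFS order (as given): [10, 14, 3, 9, 9, 6]
Waiting times:
  Job 1: wait = 0
  Job 2: wait = 10
  Job 3: wait = 24
  Job 4: wait = 27
  Job 5: wait = 36
  Job 6: wait = 45
Sum of waiting times = 142
Average waiting time = 142/6 = 23.6667

23.6667


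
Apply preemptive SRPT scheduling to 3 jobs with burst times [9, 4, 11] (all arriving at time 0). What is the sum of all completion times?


Since all jobs arrive at t=0, SRPT equals SPT ordering.
SPT order: [4, 9, 11]
Completion times:
  Job 1: p=4, C=4
  Job 2: p=9, C=13
  Job 3: p=11, C=24
Total completion time = 4 + 13 + 24 = 41

41


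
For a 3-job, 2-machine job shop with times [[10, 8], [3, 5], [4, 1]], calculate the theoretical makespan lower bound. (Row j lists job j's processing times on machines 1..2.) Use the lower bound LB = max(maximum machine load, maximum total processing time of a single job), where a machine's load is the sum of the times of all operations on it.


Machine loads:
  Machine 1: 10 + 3 + 4 = 17
  Machine 2: 8 + 5 + 1 = 14
Max machine load = 17
Job totals:
  Job 1: 18
  Job 2: 8
  Job 3: 5
Max job total = 18
Lower bound = max(17, 18) = 18

18


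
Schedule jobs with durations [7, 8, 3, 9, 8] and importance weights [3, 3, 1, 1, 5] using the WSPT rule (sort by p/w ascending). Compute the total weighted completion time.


Compute p/w ratios and sort ascending (WSPT): [(8, 5), (7, 3), (8, 3), (3, 1), (9, 1)]
Compute weighted completion times:
  Job (p=8,w=5): C=8, w*C=5*8=40
  Job (p=7,w=3): C=15, w*C=3*15=45
  Job (p=8,w=3): C=23, w*C=3*23=69
  Job (p=3,w=1): C=26, w*C=1*26=26
  Job (p=9,w=1): C=35, w*C=1*35=35
Total weighted completion time = 215

215


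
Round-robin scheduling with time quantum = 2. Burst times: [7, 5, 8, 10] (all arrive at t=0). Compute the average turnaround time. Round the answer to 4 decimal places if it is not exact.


Time quantum = 2
Execution trace:
  J1 runs 2 units, time = 2
  J2 runs 2 units, time = 4
  J3 runs 2 units, time = 6
  J4 runs 2 units, time = 8
  J1 runs 2 units, time = 10
  J2 runs 2 units, time = 12
  J3 runs 2 units, time = 14
  J4 runs 2 units, time = 16
  J1 runs 2 units, time = 18
  J2 runs 1 units, time = 19
  J3 runs 2 units, time = 21
  J4 runs 2 units, time = 23
  J1 runs 1 units, time = 24
  J3 runs 2 units, time = 26
  J4 runs 2 units, time = 28
  J4 runs 2 units, time = 30
Finish times: [24, 19, 26, 30]
Average turnaround = 99/4 = 24.75

24.75


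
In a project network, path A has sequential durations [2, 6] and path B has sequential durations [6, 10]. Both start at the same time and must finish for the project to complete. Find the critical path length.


Path A total = 2 + 6 = 8
Path B total = 6 + 10 = 16
Critical path = longest path = max(8, 16) = 16

16


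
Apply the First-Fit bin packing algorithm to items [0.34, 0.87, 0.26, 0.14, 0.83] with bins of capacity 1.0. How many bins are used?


Place items sequentially using First-Fit:
  Item 0.34 -> new Bin 1
  Item 0.87 -> new Bin 2
  Item 0.26 -> Bin 1 (now 0.6)
  Item 0.14 -> Bin 1 (now 0.74)
  Item 0.83 -> new Bin 3
Total bins used = 3

3


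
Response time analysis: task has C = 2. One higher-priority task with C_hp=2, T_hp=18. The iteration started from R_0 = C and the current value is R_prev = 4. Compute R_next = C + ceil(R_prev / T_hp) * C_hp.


R_next = C + ceil(R_prev / T_hp) * C_hp
ceil(4 / 18) = ceil(0.2222) = 1
Interference = 1 * 2 = 2
R_next = 2 + 2 = 4
R_next = R_prev, so the iteration has converged (response time = 4).

4


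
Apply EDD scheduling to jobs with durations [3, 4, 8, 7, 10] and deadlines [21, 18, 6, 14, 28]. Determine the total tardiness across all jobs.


Sort by due date (EDD order): [(8, 6), (7, 14), (4, 18), (3, 21), (10, 28)]
Compute completion times and tardiness:
  Job 1: p=8, d=6, C=8, tardiness=max(0,8-6)=2
  Job 2: p=7, d=14, C=15, tardiness=max(0,15-14)=1
  Job 3: p=4, d=18, C=19, tardiness=max(0,19-18)=1
  Job 4: p=3, d=21, C=22, tardiness=max(0,22-21)=1
  Job 5: p=10, d=28, C=32, tardiness=max(0,32-28)=4
Total tardiness = 9

9


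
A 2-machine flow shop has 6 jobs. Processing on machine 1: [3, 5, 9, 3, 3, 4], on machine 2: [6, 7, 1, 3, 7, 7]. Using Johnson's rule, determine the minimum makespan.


Apply Johnson's rule:
  Group 1 (a <= b): [(1, 3, 6), (4, 3, 3), (5, 3, 7), (6, 4, 7), (2, 5, 7)]
  Group 2 (a > b): [(3, 9, 1)]
Optimal job order: [1, 4, 5, 6, 2, 3]
Schedule:
  Job 1: M1 done at 3, M2 done at 9
  Job 4: M1 done at 6, M2 done at 12
  Job 5: M1 done at 9, M2 done at 19
  Job 6: M1 done at 13, M2 done at 26
  Job 2: M1 done at 18, M2 done at 33
  Job 3: M1 done at 27, M2 done at 34
Makespan = 34

34


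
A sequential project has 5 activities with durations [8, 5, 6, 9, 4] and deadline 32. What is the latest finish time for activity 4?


LF(activity 4) = deadline - sum of successor durations
Successors: activities 5 through 5 with durations [4]
Sum of successor durations = 4
LF = 32 - 4 = 28

28


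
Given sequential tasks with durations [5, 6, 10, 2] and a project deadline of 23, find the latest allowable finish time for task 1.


LF(activity 1) = deadline - sum of successor durations
Successors: activities 2 through 4 with durations [6, 10, 2]
Sum of successor durations = 18
LF = 23 - 18 = 5

5


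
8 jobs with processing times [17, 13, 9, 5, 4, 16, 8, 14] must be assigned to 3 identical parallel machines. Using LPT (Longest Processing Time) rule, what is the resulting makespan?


Sort jobs in decreasing order (LPT): [17, 16, 14, 13, 9, 8, 5, 4]
Assign each job to the least loaded machine:
  Machine 1: jobs [17, 8, 5], load = 30
  Machine 2: jobs [16, 9, 4], load = 29
  Machine 3: jobs [14, 13], load = 27
Makespan = max load = 30

30


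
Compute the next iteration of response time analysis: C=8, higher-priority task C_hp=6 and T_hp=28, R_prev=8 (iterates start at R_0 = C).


R_next = C + ceil(R_prev / T_hp) * C_hp
ceil(8 / 28) = ceil(0.2857) = 1
Interference = 1 * 6 = 6
R_next = 8 + 6 = 14

14


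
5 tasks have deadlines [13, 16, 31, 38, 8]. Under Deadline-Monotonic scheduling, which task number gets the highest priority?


Sort tasks by relative deadline (ascending):
  Task 5: deadline = 8
  Task 1: deadline = 13
  Task 2: deadline = 16
  Task 3: deadline = 31
  Task 4: deadline = 38
Priority order (highest first): [5, 1, 2, 3, 4]
Highest priority task = 5

5


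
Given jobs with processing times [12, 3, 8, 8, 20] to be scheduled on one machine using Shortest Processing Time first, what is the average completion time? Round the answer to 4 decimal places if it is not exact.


Sort jobs by processing time (SPT order): [3, 8, 8, 12, 20]
Compute completion times sequentially:
  Job 1: processing = 3, completes at 3
  Job 2: processing = 8, completes at 11
  Job 3: processing = 8, completes at 19
  Job 4: processing = 12, completes at 31
  Job 5: processing = 20, completes at 51
Sum of completion times = 115
Average completion time = 115/5 = 23.0

23.0


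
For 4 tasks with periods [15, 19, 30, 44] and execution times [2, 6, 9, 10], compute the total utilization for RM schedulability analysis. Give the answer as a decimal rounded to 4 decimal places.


Compute individual utilizations (exact fractions):
  Task 1: C/T = 2/15 (approx. 0.1333)
  Task 2: C/T = 6/19 (approx. 0.3158)
  Task 3: C/T = 9/30 = 3/10 (approx. 0.3)
  Task 4: C/T = 10/44 = 5/22 (approx. 0.2273)
Total utilization U = 2/15 + 6/19 + 3/10 + 5/22 = 3061/3135
Rounded to 4 decimal places: U = 0.9764
RM (Liu & Layland) bound for 4 tasks = 0.756828; compare with U = 3061/3135 (approx. 0.976396)
bound < U <= 1, so the RM sufficient condition is not met (inconclusive; an exact test such as response-time analysis is needed).

0.9764


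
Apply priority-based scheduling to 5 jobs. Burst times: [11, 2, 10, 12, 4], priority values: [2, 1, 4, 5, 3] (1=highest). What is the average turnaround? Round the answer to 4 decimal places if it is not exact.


Sort by priority (ascending = highest first):
Order: [(1, 2), (2, 11), (3, 4), (4, 10), (5, 12)]
Completion times:
  Priority 1, burst=2, C=2
  Priority 2, burst=11, C=13
  Priority 3, burst=4, C=17
  Priority 4, burst=10, C=27
  Priority 5, burst=12, C=39
Average turnaround = 98/5 = 19.6

19.6


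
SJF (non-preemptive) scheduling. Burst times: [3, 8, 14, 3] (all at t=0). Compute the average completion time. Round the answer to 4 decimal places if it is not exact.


SJF order (ascending): [3, 3, 8, 14]
Completion times:
  Job 1: burst=3, C=3
  Job 2: burst=3, C=6
  Job 3: burst=8, C=14
  Job 4: burst=14, C=28
Average completion = 51/4 = 12.75

12.75


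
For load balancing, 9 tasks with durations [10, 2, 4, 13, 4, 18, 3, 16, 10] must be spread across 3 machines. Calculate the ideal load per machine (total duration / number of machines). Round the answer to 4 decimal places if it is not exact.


Total processing time = 10 + 2 + 4 + 13 + 4 + 18 + 3 + 16 + 10 = 80
Number of machines = 3
Ideal balanced load = 80 / 3 = 26.6667

26.6667


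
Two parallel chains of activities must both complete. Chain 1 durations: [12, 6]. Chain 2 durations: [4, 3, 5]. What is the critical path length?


Path A total = 12 + 6 = 18
Path B total = 4 + 3 + 5 = 12
Critical path = longest path = max(18, 12) = 18

18


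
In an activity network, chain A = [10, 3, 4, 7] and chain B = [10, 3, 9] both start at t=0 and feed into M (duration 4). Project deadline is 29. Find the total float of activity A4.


Forward pass: ES(A4) = sum of predecessors on chain A = 17
EF = ES + duration = 17 + 7 = 24
Backward pass: LF(M) = deadline = 29; LS(M) = 29 - 4 = 25
LF(A4) = LS(M) - sum(successors on chain A) = 25 - 0 = 25
LS = LF - duration = 25 - 7 = 18
Total float = LS - ES = 18 - 17 = 1

1


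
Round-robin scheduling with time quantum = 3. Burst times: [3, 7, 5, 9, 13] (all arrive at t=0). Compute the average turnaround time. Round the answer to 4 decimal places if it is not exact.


Time quantum = 3
Execution trace:
  J1 runs 3 units, time = 3
  J2 runs 3 units, time = 6
  J3 runs 3 units, time = 9
  J4 runs 3 units, time = 12
  J5 runs 3 units, time = 15
  J2 runs 3 units, time = 18
  J3 runs 2 units, time = 20
  J4 runs 3 units, time = 23
  J5 runs 3 units, time = 26
  J2 runs 1 units, time = 27
  J4 runs 3 units, time = 30
  J5 runs 3 units, time = 33
  J5 runs 3 units, time = 36
  J5 runs 1 units, time = 37
Finish times: [3, 27, 20, 30, 37]
Average turnaround = 117/5 = 23.4

23.4


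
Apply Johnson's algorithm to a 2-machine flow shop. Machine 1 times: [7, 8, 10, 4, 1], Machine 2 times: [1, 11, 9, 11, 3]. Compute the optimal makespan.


Apply Johnson's rule:
  Group 1 (a <= b): [(5, 1, 3), (4, 4, 11), (2, 8, 11)]
  Group 2 (a > b): [(3, 10, 9), (1, 7, 1)]
Optimal job order: [5, 4, 2, 3, 1]
Schedule:
  Job 5: M1 done at 1, M2 done at 4
  Job 4: M1 done at 5, M2 done at 16
  Job 2: M1 done at 13, M2 done at 27
  Job 3: M1 done at 23, M2 done at 36
  Job 1: M1 done at 30, M2 done at 37
Makespan = 37

37


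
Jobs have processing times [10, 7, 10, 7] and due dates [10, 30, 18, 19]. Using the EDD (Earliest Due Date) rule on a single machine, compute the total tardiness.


Sort by due date (EDD order): [(10, 10), (10, 18), (7, 19), (7, 30)]
Compute completion times and tardiness:
  Job 1: p=10, d=10, C=10, tardiness=max(0,10-10)=0
  Job 2: p=10, d=18, C=20, tardiness=max(0,20-18)=2
  Job 3: p=7, d=19, C=27, tardiness=max(0,27-19)=8
  Job 4: p=7, d=30, C=34, tardiness=max(0,34-30)=4
Total tardiness = 14

14


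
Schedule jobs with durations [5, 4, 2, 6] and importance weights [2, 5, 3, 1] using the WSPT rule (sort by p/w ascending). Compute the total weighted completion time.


Compute p/w ratios and sort ascending (WSPT): [(2, 3), (4, 5), (5, 2), (6, 1)]
Compute weighted completion times:
  Job (p=2,w=3): C=2, w*C=3*2=6
  Job (p=4,w=5): C=6, w*C=5*6=30
  Job (p=5,w=2): C=11, w*C=2*11=22
  Job (p=6,w=1): C=17, w*C=1*17=17
Total weighted completion time = 75

75


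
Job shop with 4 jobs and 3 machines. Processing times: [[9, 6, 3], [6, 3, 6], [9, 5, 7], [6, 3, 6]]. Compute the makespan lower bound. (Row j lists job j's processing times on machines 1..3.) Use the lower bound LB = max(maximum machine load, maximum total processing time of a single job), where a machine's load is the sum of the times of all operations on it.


Machine loads:
  Machine 1: 9 + 6 + 9 + 6 = 30
  Machine 2: 6 + 3 + 5 + 3 = 17
  Machine 3: 3 + 6 + 7 + 6 = 22
Max machine load = 30
Job totals:
  Job 1: 18
  Job 2: 15
  Job 3: 21
  Job 4: 15
Max job total = 21
Lower bound = max(30, 21) = 30

30


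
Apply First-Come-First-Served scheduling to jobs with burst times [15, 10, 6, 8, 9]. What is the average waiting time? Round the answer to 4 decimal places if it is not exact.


FCFS order (as given): [15, 10, 6, 8, 9]
Waiting times:
  Job 1: wait = 0
  Job 2: wait = 15
  Job 3: wait = 25
  Job 4: wait = 31
  Job 5: wait = 39
Sum of waiting times = 110
Average waiting time = 110/5 = 22.0

22.0


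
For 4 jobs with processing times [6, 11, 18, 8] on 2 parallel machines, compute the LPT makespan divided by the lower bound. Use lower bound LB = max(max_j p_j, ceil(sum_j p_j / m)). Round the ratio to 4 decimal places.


LPT order: [18, 11, 8, 6]
Machine loads after assignment: [24, 19]
LPT makespan = 24
Lower bound = max(max_job, ceil(total/2)) = max(18, 22) = 22
Ratio = 24 / 22 = 1.0909

1.0909


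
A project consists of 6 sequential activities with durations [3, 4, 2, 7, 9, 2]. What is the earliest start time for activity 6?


Activity 6 starts after activities 1 through 5 complete.
Predecessor durations: [3, 4, 2, 7, 9]
ES = 3 + 4 + 2 + 7 + 9 = 25

25


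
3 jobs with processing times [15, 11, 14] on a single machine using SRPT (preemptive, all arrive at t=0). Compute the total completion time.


Since all jobs arrive at t=0, SRPT equals SPT ordering.
SPT order: [11, 14, 15]
Completion times:
  Job 1: p=11, C=11
  Job 2: p=14, C=25
  Job 3: p=15, C=40
Total completion time = 11 + 25 + 40 = 76

76


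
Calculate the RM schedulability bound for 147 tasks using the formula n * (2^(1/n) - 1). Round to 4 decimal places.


Compute 2^(1/147) = 1.0047264214
Subtract 1: 1.0047264214 - 1 = 0.0047264214
Multiply by n: 147 * 0.0047264214 = 0.6947839458
Round to 4 dp: 0.6948

0.6948


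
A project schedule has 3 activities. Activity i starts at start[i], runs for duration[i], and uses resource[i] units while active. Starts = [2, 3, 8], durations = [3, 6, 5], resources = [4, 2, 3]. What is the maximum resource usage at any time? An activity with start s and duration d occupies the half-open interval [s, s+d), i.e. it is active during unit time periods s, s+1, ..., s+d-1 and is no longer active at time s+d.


Each activity i is active on [start_i, start_i + duration_i).
Compute total resource usage per time slot:
  t=0: active resources = [], total = 0
  t=1: active resources = [], total = 0
  t=2: active resources = [4], total = 4
  t=3: active resources = [4, 2], total = 6
  t=4: active resources = [4, 2], total = 6
  t=5: active resources = [2], total = 2
  t=6: active resources = [2], total = 2
  t=7: active resources = [2], total = 2
  t=8: active resources = [2, 3], total = 5
  t=9: active resources = [3], total = 3
  t=10: active resources = [3], total = 3
  t=11: active resources = [3], total = 3
  t=12: active resources = [3], total = 3
Peak resource demand = 6

6


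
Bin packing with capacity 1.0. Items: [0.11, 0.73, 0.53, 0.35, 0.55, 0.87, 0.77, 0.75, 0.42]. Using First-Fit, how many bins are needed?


Place items sequentially using First-Fit:
  Item 0.11 -> new Bin 1
  Item 0.73 -> Bin 1 (now 0.84)
  Item 0.53 -> new Bin 2
  Item 0.35 -> Bin 2 (now 0.88)
  Item 0.55 -> new Bin 3
  Item 0.87 -> new Bin 4
  Item 0.77 -> new Bin 5
  Item 0.75 -> new Bin 6
  Item 0.42 -> Bin 3 (now 0.97)
Total bins used = 6

6


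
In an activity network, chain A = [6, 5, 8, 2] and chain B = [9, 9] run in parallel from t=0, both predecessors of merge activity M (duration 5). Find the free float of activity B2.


ES(B2) = sum of predecessors on chain B = 9
EF(B2) = ES + duration = 9 + 9 = 18
Successor of B2 is M. ES(M) = max(sum(A), sum(B)) = max(21, 18) = 21
Free float = ES(successor) - EF(current) = 21 - 18 = 3

3


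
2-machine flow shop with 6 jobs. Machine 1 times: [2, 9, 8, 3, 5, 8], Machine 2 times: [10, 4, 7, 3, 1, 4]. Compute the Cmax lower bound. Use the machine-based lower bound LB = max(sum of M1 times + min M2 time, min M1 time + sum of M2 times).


LB1 = sum(M1 times) + min(M2 times) = 35 + 1 = 36
LB2 = min(M1 times) + sum(M2 times) = 2 + 29 = 31
Lower bound = max(LB1, LB2) = max(36, 31) = 36

36


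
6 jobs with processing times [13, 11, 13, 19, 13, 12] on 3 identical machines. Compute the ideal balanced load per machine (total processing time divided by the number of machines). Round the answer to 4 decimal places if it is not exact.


Total processing time = 13 + 11 + 13 + 19 + 13 + 12 = 81
Number of machines = 3
Ideal balanced load = 81 / 3 = 27.0

27.0


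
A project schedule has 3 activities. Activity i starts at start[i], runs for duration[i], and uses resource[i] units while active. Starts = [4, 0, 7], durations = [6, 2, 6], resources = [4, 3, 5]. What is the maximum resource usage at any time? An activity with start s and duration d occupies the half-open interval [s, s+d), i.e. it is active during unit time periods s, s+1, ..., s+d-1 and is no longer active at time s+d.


Each activity i is active on [start_i, start_i + duration_i).
Compute total resource usage per time slot:
  t=0: active resources = [3], total = 3
  t=1: active resources = [3], total = 3
  t=2: active resources = [], total = 0
  t=3: active resources = [], total = 0
  t=4: active resources = [4], total = 4
  t=5: active resources = [4], total = 4
  t=6: active resources = [4], total = 4
  t=7: active resources = [4, 5], total = 9
  t=8: active resources = [4, 5], total = 9
  t=9: active resources = [4, 5], total = 9
  t=10: active resources = [5], total = 5
  t=11: active resources = [5], total = 5
  t=12: active resources = [5], total = 5
Peak resource demand = 9

9


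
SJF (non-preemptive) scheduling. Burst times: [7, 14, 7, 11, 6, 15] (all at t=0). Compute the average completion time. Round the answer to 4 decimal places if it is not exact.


SJF order (ascending): [6, 7, 7, 11, 14, 15]
Completion times:
  Job 1: burst=6, C=6
  Job 2: burst=7, C=13
  Job 3: burst=7, C=20
  Job 4: burst=11, C=31
  Job 5: burst=14, C=45
  Job 6: burst=15, C=60
Average completion = 175/6 = 29.1667

29.1667


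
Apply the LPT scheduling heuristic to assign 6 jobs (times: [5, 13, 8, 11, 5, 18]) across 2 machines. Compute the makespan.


Sort jobs in decreasing order (LPT): [18, 13, 11, 8, 5, 5]
Assign each job to the least loaded machine:
  Machine 1: jobs [18, 8, 5], load = 31
  Machine 2: jobs [13, 11, 5], load = 29
Makespan = max load = 31

31


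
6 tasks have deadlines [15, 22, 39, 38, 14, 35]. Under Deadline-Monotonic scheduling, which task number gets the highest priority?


Sort tasks by relative deadline (ascending):
  Task 5: deadline = 14
  Task 1: deadline = 15
  Task 2: deadline = 22
  Task 6: deadline = 35
  Task 4: deadline = 38
  Task 3: deadline = 39
Priority order (highest first): [5, 1, 2, 6, 4, 3]
Highest priority task = 5

5


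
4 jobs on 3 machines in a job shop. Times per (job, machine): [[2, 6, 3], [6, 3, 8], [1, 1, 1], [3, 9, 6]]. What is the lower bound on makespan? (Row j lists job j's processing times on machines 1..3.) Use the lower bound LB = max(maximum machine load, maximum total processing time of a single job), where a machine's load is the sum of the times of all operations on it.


Machine loads:
  Machine 1: 2 + 6 + 1 + 3 = 12
  Machine 2: 6 + 3 + 1 + 9 = 19
  Machine 3: 3 + 8 + 1 + 6 = 18
Max machine load = 19
Job totals:
  Job 1: 11
  Job 2: 17
  Job 3: 3
  Job 4: 18
Max job total = 18
Lower bound = max(19, 18) = 19

19


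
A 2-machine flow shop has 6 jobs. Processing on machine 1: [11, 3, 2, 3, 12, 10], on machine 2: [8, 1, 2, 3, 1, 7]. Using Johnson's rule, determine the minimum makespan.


Apply Johnson's rule:
  Group 1 (a <= b): [(3, 2, 2), (4, 3, 3)]
  Group 2 (a > b): [(1, 11, 8), (6, 10, 7), (2, 3, 1), (5, 12, 1)]
Optimal job order: [3, 4, 1, 6, 2, 5]
Schedule:
  Job 3: M1 done at 2, M2 done at 4
  Job 4: M1 done at 5, M2 done at 8
  Job 1: M1 done at 16, M2 done at 24
  Job 6: M1 done at 26, M2 done at 33
  Job 2: M1 done at 29, M2 done at 34
  Job 5: M1 done at 41, M2 done at 42
Makespan = 42

42


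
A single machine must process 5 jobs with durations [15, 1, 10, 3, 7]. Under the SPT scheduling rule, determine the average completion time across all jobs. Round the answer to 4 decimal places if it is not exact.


Sort jobs by processing time (SPT order): [1, 3, 7, 10, 15]
Compute completion times sequentially:
  Job 1: processing = 1, completes at 1
  Job 2: processing = 3, completes at 4
  Job 3: processing = 7, completes at 11
  Job 4: processing = 10, completes at 21
  Job 5: processing = 15, completes at 36
Sum of completion times = 73
Average completion time = 73/5 = 14.6

14.6


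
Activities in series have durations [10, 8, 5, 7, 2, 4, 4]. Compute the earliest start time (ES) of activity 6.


Activity 6 starts after activities 1 through 5 complete.
Predecessor durations: [10, 8, 5, 7, 2]
ES = 10 + 8 + 5 + 7 + 2 = 32

32


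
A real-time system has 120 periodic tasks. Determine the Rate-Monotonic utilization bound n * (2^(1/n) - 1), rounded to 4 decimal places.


Compute 2^(1/120) = 1.0057929411
Subtract 1: 1.0057929411 - 1 = 0.0057929411
Multiply by n: 120 * 0.0057929411 = 0.6951529320
Round to 4 dp: 0.6952

0.6952


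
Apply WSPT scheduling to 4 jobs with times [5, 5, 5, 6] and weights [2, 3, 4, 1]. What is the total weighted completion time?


Compute p/w ratios and sort ascending (WSPT): [(5, 4), (5, 3), (5, 2), (6, 1)]
Compute weighted completion times:
  Job (p=5,w=4): C=5, w*C=4*5=20
  Job (p=5,w=3): C=10, w*C=3*10=30
  Job (p=5,w=2): C=15, w*C=2*15=30
  Job (p=6,w=1): C=21, w*C=1*21=21
Total weighted completion time = 101

101


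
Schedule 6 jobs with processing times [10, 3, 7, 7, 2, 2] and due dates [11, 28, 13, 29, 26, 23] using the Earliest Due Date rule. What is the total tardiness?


Sort by due date (EDD order): [(10, 11), (7, 13), (2, 23), (2, 26), (3, 28), (7, 29)]
Compute completion times and tardiness:
  Job 1: p=10, d=11, C=10, tardiness=max(0,10-11)=0
  Job 2: p=7, d=13, C=17, tardiness=max(0,17-13)=4
  Job 3: p=2, d=23, C=19, tardiness=max(0,19-23)=0
  Job 4: p=2, d=26, C=21, tardiness=max(0,21-26)=0
  Job 5: p=3, d=28, C=24, tardiness=max(0,24-28)=0
  Job 6: p=7, d=29, C=31, tardiness=max(0,31-29)=2
Total tardiness = 6

6


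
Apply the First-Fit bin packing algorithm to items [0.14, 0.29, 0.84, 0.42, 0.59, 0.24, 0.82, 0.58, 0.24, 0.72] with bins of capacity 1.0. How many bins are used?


Place items sequentially using First-Fit:
  Item 0.14 -> new Bin 1
  Item 0.29 -> Bin 1 (now 0.43)
  Item 0.84 -> new Bin 2
  Item 0.42 -> Bin 1 (now 0.85)
  Item 0.59 -> new Bin 3
  Item 0.24 -> Bin 3 (now 0.83)
  Item 0.82 -> new Bin 4
  Item 0.58 -> new Bin 5
  Item 0.24 -> Bin 5 (now 0.82)
  Item 0.72 -> new Bin 6
Total bins used = 6

6


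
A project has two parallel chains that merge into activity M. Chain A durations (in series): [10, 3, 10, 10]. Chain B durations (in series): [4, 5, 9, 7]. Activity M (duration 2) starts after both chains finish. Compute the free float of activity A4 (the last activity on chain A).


ES(A4) = sum of predecessors on chain A = 23
EF(A4) = ES + duration = 23 + 10 = 33
Successor of A4 is M. ES(M) = max(sum(A), sum(B)) = max(33, 25) = 33
Free float = ES(successor) - EF(current) = 33 - 33 = 0

0


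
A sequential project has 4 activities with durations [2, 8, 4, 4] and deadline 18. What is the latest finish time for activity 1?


LF(activity 1) = deadline - sum of successor durations
Successors: activities 2 through 4 with durations [8, 4, 4]
Sum of successor durations = 16
LF = 18 - 16 = 2

2


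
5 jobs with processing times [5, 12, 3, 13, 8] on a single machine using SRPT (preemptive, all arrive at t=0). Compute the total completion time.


Since all jobs arrive at t=0, SRPT equals SPT ordering.
SPT order: [3, 5, 8, 12, 13]
Completion times:
  Job 1: p=3, C=3
  Job 2: p=5, C=8
  Job 3: p=8, C=16
  Job 4: p=12, C=28
  Job 5: p=13, C=41
Total completion time = 3 + 8 + 16 + 28 + 41 = 96

96


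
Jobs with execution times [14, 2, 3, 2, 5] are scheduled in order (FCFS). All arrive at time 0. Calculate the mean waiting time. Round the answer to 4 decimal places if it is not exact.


FCFS order (as given): [14, 2, 3, 2, 5]
Waiting times:
  Job 1: wait = 0
  Job 2: wait = 14
  Job 3: wait = 16
  Job 4: wait = 19
  Job 5: wait = 21
Sum of waiting times = 70
Average waiting time = 70/5 = 14.0

14.0


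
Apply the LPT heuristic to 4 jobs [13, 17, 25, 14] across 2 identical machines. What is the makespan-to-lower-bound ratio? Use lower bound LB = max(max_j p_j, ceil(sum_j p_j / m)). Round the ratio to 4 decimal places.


LPT order: [25, 17, 14, 13]
Machine loads after assignment: [38, 31]
LPT makespan = 38
Lower bound = max(max_job, ceil(total/2)) = max(25, 35) = 35
Ratio = 38 / 35 = 1.0857

1.0857


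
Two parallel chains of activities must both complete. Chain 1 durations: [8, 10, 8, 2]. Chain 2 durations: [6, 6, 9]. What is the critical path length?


Path A total = 8 + 10 + 8 + 2 = 28
Path B total = 6 + 6 + 9 = 21
Critical path = longest path = max(28, 21) = 28

28


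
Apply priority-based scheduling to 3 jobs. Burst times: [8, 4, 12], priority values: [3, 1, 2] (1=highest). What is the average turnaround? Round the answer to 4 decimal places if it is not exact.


Sort by priority (ascending = highest first):
Order: [(1, 4), (2, 12), (3, 8)]
Completion times:
  Priority 1, burst=4, C=4
  Priority 2, burst=12, C=16
  Priority 3, burst=8, C=24
Average turnaround = 44/3 = 14.6667

14.6667


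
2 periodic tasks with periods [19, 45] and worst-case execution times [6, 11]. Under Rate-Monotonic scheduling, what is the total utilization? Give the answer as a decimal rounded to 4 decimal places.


Compute individual utilizations (exact fractions):
  Task 1: C/T = 6/19 (approx. 0.3158)
  Task 2: C/T = 11/45 (approx. 0.2444)
Total utilization U = 6/19 + 11/45 = 479/855
Rounded to 4 decimal places: U = 0.5602
RM (Liu & Layland) bound for 2 tasks = 0.828427; compare with U = 479/855 (approx. 0.560234)
U <= bound, so schedulable by RM sufficient condition.

0.5602


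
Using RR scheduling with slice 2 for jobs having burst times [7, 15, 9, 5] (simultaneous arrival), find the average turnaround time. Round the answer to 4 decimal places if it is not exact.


Time quantum = 2
Execution trace:
  J1 runs 2 units, time = 2
  J2 runs 2 units, time = 4
  J3 runs 2 units, time = 6
  J4 runs 2 units, time = 8
  J1 runs 2 units, time = 10
  J2 runs 2 units, time = 12
  J3 runs 2 units, time = 14
  J4 runs 2 units, time = 16
  J1 runs 2 units, time = 18
  J2 runs 2 units, time = 20
  J3 runs 2 units, time = 22
  J4 runs 1 units, time = 23
  J1 runs 1 units, time = 24
  J2 runs 2 units, time = 26
  J3 runs 2 units, time = 28
  J2 runs 2 units, time = 30
  J3 runs 1 units, time = 31
  J2 runs 2 units, time = 33
  J2 runs 2 units, time = 35
  J2 runs 1 units, time = 36
Finish times: [24, 36, 31, 23]
Average turnaround = 114/4 = 28.5

28.5


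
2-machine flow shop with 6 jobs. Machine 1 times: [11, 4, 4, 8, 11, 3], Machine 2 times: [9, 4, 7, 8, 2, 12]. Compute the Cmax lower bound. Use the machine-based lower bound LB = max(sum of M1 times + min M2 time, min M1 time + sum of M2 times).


LB1 = sum(M1 times) + min(M2 times) = 41 + 2 = 43
LB2 = min(M1 times) + sum(M2 times) = 3 + 42 = 45
Lower bound = max(LB1, LB2) = max(43, 45) = 45

45


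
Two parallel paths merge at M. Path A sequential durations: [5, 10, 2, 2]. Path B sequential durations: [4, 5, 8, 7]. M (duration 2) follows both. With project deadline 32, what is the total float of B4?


Forward pass: ES(B4) = sum of predecessors on chain B = 17
EF = ES + duration = 17 + 7 = 24
Backward pass: LF(M) = deadline = 32; LS(M) = 32 - 2 = 30
LF(B4) = LS(M) - sum(successors on chain B) = 30 - 0 = 30
LS = LF - duration = 30 - 7 = 23
Total float = LS - ES = 23 - 17 = 6

6


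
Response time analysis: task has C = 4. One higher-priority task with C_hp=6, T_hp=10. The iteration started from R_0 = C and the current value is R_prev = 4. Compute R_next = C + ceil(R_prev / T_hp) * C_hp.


R_next = C + ceil(R_prev / T_hp) * C_hp
ceil(4 / 10) = ceil(0.4) = 1
Interference = 1 * 6 = 6
R_next = 4 + 6 = 10

10


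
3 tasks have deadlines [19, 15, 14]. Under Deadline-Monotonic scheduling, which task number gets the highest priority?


Sort tasks by relative deadline (ascending):
  Task 3: deadline = 14
  Task 2: deadline = 15
  Task 1: deadline = 19
Priority order (highest first): [3, 2, 1]
Highest priority task = 3

3


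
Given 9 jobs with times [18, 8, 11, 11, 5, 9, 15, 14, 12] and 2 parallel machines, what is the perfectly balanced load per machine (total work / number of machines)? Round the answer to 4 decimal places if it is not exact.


Total processing time = 18 + 8 + 11 + 11 + 5 + 9 + 15 + 14 + 12 = 103
Number of machines = 2
Ideal balanced load = 103 / 2 = 51.5

51.5


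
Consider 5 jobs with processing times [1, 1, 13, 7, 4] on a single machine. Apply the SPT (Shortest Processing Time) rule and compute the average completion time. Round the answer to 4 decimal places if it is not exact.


Sort jobs by processing time (SPT order): [1, 1, 4, 7, 13]
Compute completion times sequentially:
  Job 1: processing = 1, completes at 1
  Job 2: processing = 1, completes at 2
  Job 3: processing = 4, completes at 6
  Job 4: processing = 7, completes at 13
  Job 5: processing = 13, completes at 26
Sum of completion times = 48
Average completion time = 48/5 = 9.6

9.6


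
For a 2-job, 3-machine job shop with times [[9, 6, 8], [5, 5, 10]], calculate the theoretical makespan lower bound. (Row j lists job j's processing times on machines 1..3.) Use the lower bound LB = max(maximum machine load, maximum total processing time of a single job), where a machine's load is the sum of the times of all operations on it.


Machine loads:
  Machine 1: 9 + 5 = 14
  Machine 2: 6 + 5 = 11
  Machine 3: 8 + 10 = 18
Max machine load = 18
Job totals:
  Job 1: 23
  Job 2: 20
Max job total = 23
Lower bound = max(18, 23) = 23

23


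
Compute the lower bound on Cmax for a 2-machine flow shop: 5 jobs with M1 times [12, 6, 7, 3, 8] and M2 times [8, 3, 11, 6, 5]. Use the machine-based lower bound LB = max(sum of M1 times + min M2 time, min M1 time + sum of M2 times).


LB1 = sum(M1 times) + min(M2 times) = 36 + 3 = 39
LB2 = min(M1 times) + sum(M2 times) = 3 + 33 = 36
Lower bound = max(LB1, LB2) = max(39, 36) = 39

39


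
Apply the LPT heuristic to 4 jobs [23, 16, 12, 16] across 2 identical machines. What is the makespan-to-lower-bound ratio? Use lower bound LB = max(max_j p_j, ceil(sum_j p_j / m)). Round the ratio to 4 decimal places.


LPT order: [23, 16, 16, 12]
Machine loads after assignment: [35, 32]
LPT makespan = 35
Lower bound = max(max_job, ceil(total/2)) = max(23, 34) = 34
Ratio = 35 / 34 = 1.0294

1.0294


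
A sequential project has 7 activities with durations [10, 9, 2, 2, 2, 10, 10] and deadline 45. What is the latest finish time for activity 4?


LF(activity 4) = deadline - sum of successor durations
Successors: activities 5 through 7 with durations [2, 10, 10]
Sum of successor durations = 22
LF = 45 - 22 = 23

23


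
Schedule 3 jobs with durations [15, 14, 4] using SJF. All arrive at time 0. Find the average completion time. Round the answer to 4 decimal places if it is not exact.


SJF order (ascending): [4, 14, 15]
Completion times:
  Job 1: burst=4, C=4
  Job 2: burst=14, C=18
  Job 3: burst=15, C=33
Average completion = 55/3 = 18.3333

18.3333


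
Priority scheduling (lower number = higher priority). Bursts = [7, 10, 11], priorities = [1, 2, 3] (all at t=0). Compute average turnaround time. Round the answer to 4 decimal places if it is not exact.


Sort by priority (ascending = highest first):
Order: [(1, 7), (2, 10), (3, 11)]
Completion times:
  Priority 1, burst=7, C=7
  Priority 2, burst=10, C=17
  Priority 3, burst=11, C=28
Average turnaround = 52/3 = 17.3333

17.3333


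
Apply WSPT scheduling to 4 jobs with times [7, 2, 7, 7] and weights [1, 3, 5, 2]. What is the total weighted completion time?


Compute p/w ratios and sort ascending (WSPT): [(2, 3), (7, 5), (7, 2), (7, 1)]
Compute weighted completion times:
  Job (p=2,w=3): C=2, w*C=3*2=6
  Job (p=7,w=5): C=9, w*C=5*9=45
  Job (p=7,w=2): C=16, w*C=2*16=32
  Job (p=7,w=1): C=23, w*C=1*23=23
Total weighted completion time = 106

106


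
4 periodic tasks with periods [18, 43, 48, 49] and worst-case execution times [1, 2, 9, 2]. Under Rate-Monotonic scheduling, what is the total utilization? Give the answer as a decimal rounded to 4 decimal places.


Compute individual utilizations (exact fractions):
  Task 1: C/T = 1/18 (approx. 0.0556)
  Task 2: C/T = 2/43 (approx. 0.0465)
  Task 3: C/T = 9/48 = 3/16 (approx. 0.1875)
  Task 4: C/T = 2/49 (approx. 0.0408)
Total utilization U = 1/18 + 2/43 + 3/16 + 2/49 = 100241/303408
Rounded to 4 decimal places: U = 0.3304
RM (Liu & Layland) bound for 4 tasks = 0.756828; compare with U = 100241/303408 (approx. 0.330384)
U <= bound, so schedulable by RM sufficient condition.

0.3304


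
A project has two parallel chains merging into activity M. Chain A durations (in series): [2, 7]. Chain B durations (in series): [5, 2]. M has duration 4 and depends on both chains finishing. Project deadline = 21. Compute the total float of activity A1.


Forward pass: ES(A1) = sum of predecessors on chain A = 0
EF = ES + duration = 0 + 2 = 2
Backward pass: LF(M) = deadline = 21; LS(M) = 21 - 4 = 17
LF(A1) = LS(M) - sum(successors on chain A) = 17 - 7 = 10
LS = LF - duration = 10 - 2 = 8
Total float = LS - ES = 8 - 0 = 8

8


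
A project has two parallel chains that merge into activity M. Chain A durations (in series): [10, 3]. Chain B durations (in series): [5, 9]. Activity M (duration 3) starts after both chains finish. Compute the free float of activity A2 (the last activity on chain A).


ES(A2) = sum of predecessors on chain A = 10
EF(A2) = ES + duration = 10 + 3 = 13
Successor of A2 is M. ES(M) = max(sum(A), sum(B)) = max(13, 14) = 14
Free float = ES(successor) - EF(current) = 14 - 13 = 1

1


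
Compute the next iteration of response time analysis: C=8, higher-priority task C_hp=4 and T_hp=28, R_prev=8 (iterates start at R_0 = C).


R_next = C + ceil(R_prev / T_hp) * C_hp
ceil(8 / 28) = ceil(0.2857) = 1
Interference = 1 * 4 = 4
R_next = 8 + 4 = 12

12


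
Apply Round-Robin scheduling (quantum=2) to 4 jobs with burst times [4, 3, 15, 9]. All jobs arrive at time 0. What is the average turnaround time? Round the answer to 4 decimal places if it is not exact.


Time quantum = 2
Execution trace:
  J1 runs 2 units, time = 2
  J2 runs 2 units, time = 4
  J3 runs 2 units, time = 6
  J4 runs 2 units, time = 8
  J1 runs 2 units, time = 10
  J2 runs 1 units, time = 11
  J3 runs 2 units, time = 13
  J4 runs 2 units, time = 15
  J3 runs 2 units, time = 17
  J4 runs 2 units, time = 19
  J3 runs 2 units, time = 21
  J4 runs 2 units, time = 23
  J3 runs 2 units, time = 25
  J4 runs 1 units, time = 26
  J3 runs 2 units, time = 28
  J3 runs 2 units, time = 30
  J3 runs 1 units, time = 31
Finish times: [10, 11, 31, 26]
Average turnaround = 78/4 = 19.5

19.5


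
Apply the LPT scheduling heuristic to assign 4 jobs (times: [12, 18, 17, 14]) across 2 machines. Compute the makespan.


Sort jobs in decreasing order (LPT): [18, 17, 14, 12]
Assign each job to the least loaded machine:
  Machine 1: jobs [18, 12], load = 30
  Machine 2: jobs [17, 14], load = 31
Makespan = max load = 31

31


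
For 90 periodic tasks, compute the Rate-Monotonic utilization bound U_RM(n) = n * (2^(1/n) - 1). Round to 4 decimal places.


Compute 2^(1/90) = 1.0077313692
Subtract 1: 1.0077313692 - 1 = 0.0077313692
Multiply by n: 90 * 0.0077313692 = 0.6958232280
Round to 4 dp: 0.6958

0.6958


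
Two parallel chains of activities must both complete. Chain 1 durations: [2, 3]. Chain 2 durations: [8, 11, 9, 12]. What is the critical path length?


Path A total = 2 + 3 = 5
Path B total = 8 + 11 + 9 + 12 = 40
Critical path = longest path = max(5, 40) = 40

40


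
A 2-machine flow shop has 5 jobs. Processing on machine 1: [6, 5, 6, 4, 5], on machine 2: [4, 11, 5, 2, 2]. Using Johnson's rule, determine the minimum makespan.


Apply Johnson's rule:
  Group 1 (a <= b): [(2, 5, 11)]
  Group 2 (a > b): [(3, 6, 5), (1, 6, 4), (4, 4, 2), (5, 5, 2)]
Optimal job order: [2, 3, 1, 4, 5]
Schedule:
  Job 2: M1 done at 5, M2 done at 16
  Job 3: M1 done at 11, M2 done at 21
  Job 1: M1 done at 17, M2 done at 25
  Job 4: M1 done at 21, M2 done at 27
  Job 5: M1 done at 26, M2 done at 29
Makespan = 29

29


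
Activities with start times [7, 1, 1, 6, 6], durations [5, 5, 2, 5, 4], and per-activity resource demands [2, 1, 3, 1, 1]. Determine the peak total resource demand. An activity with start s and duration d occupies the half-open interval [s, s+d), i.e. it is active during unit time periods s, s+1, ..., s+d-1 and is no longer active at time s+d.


Each activity i is active on [start_i, start_i + duration_i).
Compute total resource usage per time slot:
  t=0: active resources = [], total = 0
  t=1: active resources = [1, 3], total = 4
  t=2: active resources = [1, 3], total = 4
  t=3: active resources = [1], total = 1
  t=4: active resources = [1], total = 1
  t=5: active resources = [1], total = 1
  t=6: active resources = [1, 1], total = 2
  t=7: active resources = [2, 1, 1], total = 4
  t=8: active resources = [2, 1, 1], total = 4
  t=9: active resources = [2, 1, 1], total = 4
  t=10: active resources = [2, 1], total = 3
  t=11: active resources = [2], total = 2
Peak resource demand = 4

4


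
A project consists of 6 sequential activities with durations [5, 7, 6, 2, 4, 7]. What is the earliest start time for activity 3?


Activity 3 starts after activities 1 through 2 complete.
Predecessor durations: [5, 7]
ES = 5 + 7 = 12

12


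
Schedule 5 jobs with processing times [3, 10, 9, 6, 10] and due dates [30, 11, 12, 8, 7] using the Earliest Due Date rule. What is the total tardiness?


Sort by due date (EDD order): [(10, 7), (6, 8), (10, 11), (9, 12), (3, 30)]
Compute completion times and tardiness:
  Job 1: p=10, d=7, C=10, tardiness=max(0,10-7)=3
  Job 2: p=6, d=8, C=16, tardiness=max(0,16-8)=8
  Job 3: p=10, d=11, C=26, tardiness=max(0,26-11)=15
  Job 4: p=9, d=12, C=35, tardiness=max(0,35-12)=23
  Job 5: p=3, d=30, C=38, tardiness=max(0,38-30)=8
Total tardiness = 57

57
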